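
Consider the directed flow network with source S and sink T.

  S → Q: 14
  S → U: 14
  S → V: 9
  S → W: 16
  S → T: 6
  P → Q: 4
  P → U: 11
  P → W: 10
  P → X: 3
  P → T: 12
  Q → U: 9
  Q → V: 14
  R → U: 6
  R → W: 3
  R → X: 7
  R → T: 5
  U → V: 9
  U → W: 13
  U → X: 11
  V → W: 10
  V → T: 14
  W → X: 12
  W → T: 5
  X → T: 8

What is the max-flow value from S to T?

Augment S→T: bottleneck 6, flow now 6.
Augment S→V→T: bottleneck 9, flow now 15.
Augment S→W→T: bottleneck 5, flow now 20.
Augment S→Q→V→T: bottleneck 5, flow now 25.
Augment S→U→X→T: bottleneck 8, flow now 33.
No augmenting path remains; maximum flow = 33.
In the residual graph, reachable from S: {S, Q, U, V, W, X}.
Min-cut edges: S→T (6), V→T (14), W→T (5), X→T (8); capacity 6 + 14 + 5 + 8 = 33.
This cut is saturated, so no flow can exceed 33.

33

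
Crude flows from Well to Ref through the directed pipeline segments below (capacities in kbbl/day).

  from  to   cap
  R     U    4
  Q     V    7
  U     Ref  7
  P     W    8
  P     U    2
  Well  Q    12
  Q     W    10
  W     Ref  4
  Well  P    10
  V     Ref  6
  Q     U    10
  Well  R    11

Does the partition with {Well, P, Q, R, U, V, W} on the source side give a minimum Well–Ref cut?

Yes — it is a minimum cut (capacity 17).

Given cut capacity: 7 + 6 + 4 = 17.
Augment Well→P→U→Ref: bottleneck 2, flow now 2.
Augment Well→P→W→Ref: bottleneck 4, flow now 6.
Augment Well→Q→U→Ref: bottleneck 5, flow now 11.
Augment Well→Q→V→Ref: bottleneck 6, flow now 17.
No augmenting path remains; maximum flow = 17.
Cut capacity 17 equals the max flow, so it is a minimum cut.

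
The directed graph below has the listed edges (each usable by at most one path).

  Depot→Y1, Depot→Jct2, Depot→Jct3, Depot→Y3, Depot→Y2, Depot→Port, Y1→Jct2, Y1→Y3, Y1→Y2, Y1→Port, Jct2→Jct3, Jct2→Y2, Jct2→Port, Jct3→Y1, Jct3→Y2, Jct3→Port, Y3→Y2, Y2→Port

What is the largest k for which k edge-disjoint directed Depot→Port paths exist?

5

Assign every edge capacity 1; by Menger, the answer equals the max flow.
Path Depot→Port (+1); total 1.
Path Depot→Y1→Port (+1); total 2.
Path Depot→Jct2→Port (+1); total 3.
Path Depot→Jct3→Port (+1); total 4.
Path Depot→Y2→Port (+1); total 5.
No residual Depot→Port path; max flow = 5.
Certifying cut of size 5: {Depot→Jct2, Depot→Jct3, Depot→Port, Depot→Y1, Y2→Port}.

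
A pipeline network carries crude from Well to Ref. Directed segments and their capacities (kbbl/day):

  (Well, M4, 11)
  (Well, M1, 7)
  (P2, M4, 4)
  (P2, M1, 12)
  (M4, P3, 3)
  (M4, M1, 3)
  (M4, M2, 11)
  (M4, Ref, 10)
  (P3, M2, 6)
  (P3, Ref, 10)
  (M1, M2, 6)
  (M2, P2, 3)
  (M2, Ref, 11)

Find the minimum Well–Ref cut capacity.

Augment Well→M4→Ref: bottleneck 10, flow now 10.
Augment Well→M4→P3→Ref: bottleneck 1, flow now 11.
Augment Well→M1→M2→Ref: bottleneck 6, flow now 17.
No augmenting path remains; maximum flow = 17.
By max-flow min-cut, the minimum cut capacity equals the max flow.
In the residual graph, reachable from Well: {Well, M1}.
Min-cut edges: Well→M4 (11), M1→M2 (6); capacity 11 + 6 = 17.

17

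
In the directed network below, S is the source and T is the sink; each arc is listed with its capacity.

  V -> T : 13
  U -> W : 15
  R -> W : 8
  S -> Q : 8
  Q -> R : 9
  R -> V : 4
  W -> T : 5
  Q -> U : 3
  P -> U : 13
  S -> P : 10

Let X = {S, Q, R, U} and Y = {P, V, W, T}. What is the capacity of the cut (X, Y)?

37

Edges leaving {S, Q, R, U}: S→P (10), R→V (4), R→W (8), U→W (15).
Cut capacity = 10 + 4 + 8 + 15 = 37.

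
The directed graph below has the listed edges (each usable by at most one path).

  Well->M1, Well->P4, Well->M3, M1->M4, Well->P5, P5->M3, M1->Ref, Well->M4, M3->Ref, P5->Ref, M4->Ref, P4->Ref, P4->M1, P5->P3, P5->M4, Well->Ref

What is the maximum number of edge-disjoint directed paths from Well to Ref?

6

Assign every edge capacity 1; by Menger, the answer equals the max flow.
Path Well→Ref (+1); total 1.
Path Well→P5→Ref (+1); total 2.
Path Well→P4→Ref (+1); total 3.
Path Well→M1→Ref (+1); total 4.
Path Well→M4→Ref (+1); total 5.
Path Well→M3→Ref (+1); total 6.
No residual Well→Ref path; max flow = 6.
Certifying cut of size 6: {Well→M1, Well→M3, Well→M4, Well→P4, Well→P5, Well→Ref}.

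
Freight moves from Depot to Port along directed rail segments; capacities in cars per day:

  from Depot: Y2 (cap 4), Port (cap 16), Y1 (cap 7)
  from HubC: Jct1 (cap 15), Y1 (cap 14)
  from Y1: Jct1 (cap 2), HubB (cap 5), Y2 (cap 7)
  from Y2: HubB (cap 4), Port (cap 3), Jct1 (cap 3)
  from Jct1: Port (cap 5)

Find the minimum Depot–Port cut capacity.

Augment Depot→Port: bottleneck 16, flow now 16.
Augment Depot→Y2→Port: bottleneck 3, flow now 19.
Augment Depot→Y1→Jct1→Port: bottleneck 2, flow now 21.
Augment Depot→Y2→Jct1→Port: bottleneck 1, flow now 22.
Augment Depot→Y1→Y2→Jct1→Port: bottleneck 2, flow now 24.
No augmenting path remains; maximum flow = 24.
By max-flow min-cut, the minimum cut capacity equals the max flow.
In the residual graph, reachable from Depot: {Depot, Y1, Y2, HubB}.
Min-cut edges: Depot→Port (16), Y1→Jct1 (2), Y2→Jct1 (3), Y2→Port (3); capacity 16 + 2 + 3 + 3 = 24.

24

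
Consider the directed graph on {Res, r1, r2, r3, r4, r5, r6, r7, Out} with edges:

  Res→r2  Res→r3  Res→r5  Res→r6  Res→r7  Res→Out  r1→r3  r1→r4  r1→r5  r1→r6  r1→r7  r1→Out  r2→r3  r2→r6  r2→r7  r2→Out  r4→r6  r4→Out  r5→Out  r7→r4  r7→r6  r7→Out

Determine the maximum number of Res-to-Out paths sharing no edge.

Assign every edge capacity 1; by Menger, the answer equals the max flow.
Path Res→Out (+1); total 1.
Path Res→r2→Out (+1); total 2.
Path Res→r5→Out (+1); total 3.
Path Res→r7→Out (+1); total 4.
No residual Res→Out path; max flow = 4.
Certifying cut of size 4: {Res→Out, Res→r2, Res→r5, Res→r7}.

4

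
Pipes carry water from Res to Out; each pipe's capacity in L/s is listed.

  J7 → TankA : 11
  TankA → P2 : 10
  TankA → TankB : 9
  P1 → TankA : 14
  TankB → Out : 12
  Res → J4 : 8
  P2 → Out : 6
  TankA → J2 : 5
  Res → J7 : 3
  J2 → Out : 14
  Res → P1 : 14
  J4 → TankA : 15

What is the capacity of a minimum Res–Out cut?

20

Augment Res→J4→TankA→J2→Out: bottleneck 5, flow now 5.
Augment Res→J4→TankA→P2→Out: bottleneck 3, flow now 8.
Augment Res→P1→TankA→P2→Out: bottleneck 3, flow now 11.
Augment Res→P1→TankA→TankB→Out: bottleneck 9, flow now 20.
No augmenting path remains; maximum flow = 20.
By max-flow min-cut, the minimum cut capacity equals the max flow.
In the residual graph, reachable from Res: {Res, J4, P1, J7, TankA, P2}.
Min-cut edges: TankA→J2 (5), TankA→TankB (9), P2→Out (6); capacity 5 + 9 + 6 = 20.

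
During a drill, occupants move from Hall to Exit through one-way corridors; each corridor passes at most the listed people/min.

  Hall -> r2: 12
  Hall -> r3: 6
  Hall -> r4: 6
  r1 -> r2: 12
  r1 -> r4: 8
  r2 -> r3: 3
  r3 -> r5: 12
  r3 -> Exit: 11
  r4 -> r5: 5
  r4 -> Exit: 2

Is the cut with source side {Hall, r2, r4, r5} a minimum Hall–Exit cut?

Given cut capacity: 6 + 3 + 2 = 11.
Augment Hall→r3→Exit: bottleneck 6, flow now 6.
Augment Hall→r4→Exit: bottleneck 2, flow now 8.
Augment Hall→r2→r3→Exit: bottleneck 3, flow now 11.
No augmenting path remains; maximum flow = 11.
Cut capacity 11 equals the max flow, so it is a minimum cut.

Yes — it is a minimum cut (capacity 11).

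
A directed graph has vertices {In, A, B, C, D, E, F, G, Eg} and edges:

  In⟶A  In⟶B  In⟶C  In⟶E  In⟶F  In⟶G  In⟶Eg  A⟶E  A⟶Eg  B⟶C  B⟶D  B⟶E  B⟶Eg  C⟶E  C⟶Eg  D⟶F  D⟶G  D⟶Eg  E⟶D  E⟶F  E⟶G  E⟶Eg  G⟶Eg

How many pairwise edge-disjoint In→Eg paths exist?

Assign every edge capacity 1; by Menger, the answer equals the max flow.
Path In→Eg (+1); total 1.
Path In→A→Eg (+1); total 2.
Path In→B→Eg (+1); total 3.
Path In→C→Eg (+1); total 4.
Path In→E→Eg (+1); total 5.
Path In→G→Eg (+1); total 6.
No residual In→Eg path; max flow = 6.
Certifying cut of size 6: {In→A, In→B, In→C, In→E, In→Eg, In→G}.

6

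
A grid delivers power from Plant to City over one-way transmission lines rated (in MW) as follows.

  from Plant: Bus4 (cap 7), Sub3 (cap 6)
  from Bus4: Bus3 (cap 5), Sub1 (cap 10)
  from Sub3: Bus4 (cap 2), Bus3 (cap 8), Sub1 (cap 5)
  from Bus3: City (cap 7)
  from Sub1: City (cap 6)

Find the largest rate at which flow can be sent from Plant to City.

Augment Plant→Bus4→Bus3→City: bottleneck 5, flow now 5.
Augment Plant→Bus4→Sub1→City: bottleneck 2, flow now 7.
Augment Plant→Sub3→Bus3→City: bottleneck 2, flow now 9.
Augment Plant→Sub3→Sub1→City: bottleneck 4, flow now 13.
No augmenting path remains; maximum flow = 13.
In the residual graph, reachable from Plant: {Plant}.
Min-cut edges: Plant→Bus4 (7), Plant→Sub3 (6); capacity 7 + 6 = 13.
This cut is saturated, so no flow can exceed 13.

13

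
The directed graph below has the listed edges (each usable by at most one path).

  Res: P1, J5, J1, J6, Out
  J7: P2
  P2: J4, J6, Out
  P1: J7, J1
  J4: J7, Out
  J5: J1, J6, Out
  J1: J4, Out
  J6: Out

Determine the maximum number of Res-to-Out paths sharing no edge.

5

Assign every edge capacity 1; by Menger, the answer equals the max flow.
Path Res→Out (+1); total 1.
Path Res→J5→Out (+1); total 2.
Path Res→J1→Out (+1); total 3.
Path Res→J6→Out (+1); total 4.
Path Res→P1→J7→P2→Out (+1); total 5.
No residual Res→Out path; max flow = 5.
Certifying cut of size 5: {Res→J1, Res→J5, Res→J6, Res→Out, Res→P1}.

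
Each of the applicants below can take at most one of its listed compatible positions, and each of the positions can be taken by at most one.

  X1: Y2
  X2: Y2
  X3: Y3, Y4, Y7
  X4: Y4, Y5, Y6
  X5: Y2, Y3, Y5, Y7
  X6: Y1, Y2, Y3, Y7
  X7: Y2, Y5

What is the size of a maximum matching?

6

Unit-capacity flow: source→left, listed edges, right→sink; max matching = max flow.
Augmenting path X1→Y2 (+1); matched 1.
Augmenting path X3→Y3 (+1); matched 2.
Augmenting path X4→Y4 (+1); matched 3.
Augmenting path X5→Y5 (+1); matched 4.
Augmenting path X6→Y1 (+1); matched 5.
Augmenting path X7→Y5→X5→Y7 (+1); matched 6.
No augmenting path remains; maximum matching = 6.
König certificate: {X3, X4, X5, X6, X7, Y2} is a vertex cover of size 6 (every listed pair touches it), so no matching can be larger.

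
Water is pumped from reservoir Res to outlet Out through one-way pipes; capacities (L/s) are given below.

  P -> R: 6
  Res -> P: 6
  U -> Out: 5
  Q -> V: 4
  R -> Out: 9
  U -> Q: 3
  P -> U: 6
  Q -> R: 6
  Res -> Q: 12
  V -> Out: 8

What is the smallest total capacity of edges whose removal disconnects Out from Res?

16

Augment Res→P→R→Out: bottleneck 6, flow now 6.
Augment Res→Q→R→Out: bottleneck 3, flow now 9.
Augment Res→Q→V→Out: bottleneck 4, flow now 13.
Augment Res→Q→R→P→U→Out: bottleneck 3, flow now 16. (uses reverse residual edge)
No augmenting path remains; maximum flow = 16.
By max-flow min-cut, the minimum cut capacity equals the max flow.
In the residual graph, reachable from Res: {Res, Q}.
Min-cut edges: Res→P (6), Q→R (6), Q→V (4); capacity 6 + 6 + 4 = 16.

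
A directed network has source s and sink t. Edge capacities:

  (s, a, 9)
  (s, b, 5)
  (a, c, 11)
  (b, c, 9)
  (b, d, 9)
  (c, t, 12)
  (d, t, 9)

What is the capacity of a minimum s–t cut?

14

Augment s→a→c→t: bottleneck 9, flow now 9.
Augment s→b→c→t: bottleneck 3, flow now 12.
Augment s→b→d→t: bottleneck 2, flow now 14.
No augmenting path remains; maximum flow = 14.
By max-flow min-cut, the minimum cut capacity equals the max flow.
In the residual graph, reachable from s: {s}.
Min-cut edges: s→a (9), s→b (5); capacity 9 + 5 = 14.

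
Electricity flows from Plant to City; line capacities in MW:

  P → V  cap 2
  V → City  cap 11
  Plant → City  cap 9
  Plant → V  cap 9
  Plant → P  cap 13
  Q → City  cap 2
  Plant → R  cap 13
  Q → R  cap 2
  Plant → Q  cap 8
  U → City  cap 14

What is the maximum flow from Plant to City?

Augment Plant→City: bottleneck 9, flow now 9.
Augment Plant→Q→City: bottleneck 2, flow now 11.
Augment Plant→V→City: bottleneck 9, flow now 20.
Augment Plant→P→V→City: bottleneck 2, flow now 22.
No augmenting path remains; maximum flow = 22.
In the residual graph, reachable from Plant: {Plant, P, Q, R}.
Min-cut edges: Plant→V (9), Plant→City (9), P→V (2), Q→City (2); capacity 9 + 9 + 2 + 2 = 22.
This cut is saturated, so no flow can exceed 22.

22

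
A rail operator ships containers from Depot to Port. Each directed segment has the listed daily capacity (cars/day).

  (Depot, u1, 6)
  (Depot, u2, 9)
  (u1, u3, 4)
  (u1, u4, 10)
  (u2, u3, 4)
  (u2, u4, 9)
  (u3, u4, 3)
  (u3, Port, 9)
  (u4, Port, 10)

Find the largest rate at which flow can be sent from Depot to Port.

15

Augment Depot→u1→u3→Port: bottleneck 4, flow now 4.
Augment Depot→u1→u4→Port: bottleneck 2, flow now 6.
Augment Depot→u2→u3→Port: bottleneck 4, flow now 10.
Augment Depot→u2→u4→Port: bottleneck 5, flow now 15.
No augmenting path remains; maximum flow = 15.
In the residual graph, reachable from Depot: {Depot}.
Min-cut edges: Depot→u1 (6), Depot→u2 (9); capacity 6 + 9 = 15.
This cut is saturated, so no flow can exceed 15.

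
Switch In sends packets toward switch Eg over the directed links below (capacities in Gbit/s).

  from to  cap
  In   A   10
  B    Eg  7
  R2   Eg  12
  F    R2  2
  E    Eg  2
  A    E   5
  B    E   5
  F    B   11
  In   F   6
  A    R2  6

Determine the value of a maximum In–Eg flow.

Augment In→F→R2→Eg: bottleneck 2, flow now 2.
Augment In→F→B→Eg: bottleneck 4, flow now 6.
Augment In→A→R2→Eg: bottleneck 6, flow now 12.
Augment In→A→E→Eg: bottleneck 2, flow now 14.
No augmenting path remains; maximum flow = 14.
In the residual graph, reachable from In: {In, A, E}.
Min-cut edges: In→F (6), A→R2 (6), E→Eg (2); capacity 6 + 6 + 2 = 14.
This cut is saturated, so no flow can exceed 14.

14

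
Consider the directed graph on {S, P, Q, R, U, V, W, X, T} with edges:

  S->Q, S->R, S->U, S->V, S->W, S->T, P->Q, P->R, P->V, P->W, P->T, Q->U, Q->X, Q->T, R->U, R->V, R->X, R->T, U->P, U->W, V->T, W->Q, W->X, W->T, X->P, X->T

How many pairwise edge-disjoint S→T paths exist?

6

Assign every edge capacity 1; by Menger, the answer equals the max flow.
Path S→T (+1); total 1.
Path S→Q→T (+1); total 2.
Path S→R→T (+1); total 3.
Path S→V→T (+1); total 4.
Path S→W→T (+1); total 5.
Path S→U→P→T (+1); total 6.
No residual S→T path; max flow = 6.
Certifying cut of size 6: {S→Q, S→R, S→T, S→U, S→V, S→W}.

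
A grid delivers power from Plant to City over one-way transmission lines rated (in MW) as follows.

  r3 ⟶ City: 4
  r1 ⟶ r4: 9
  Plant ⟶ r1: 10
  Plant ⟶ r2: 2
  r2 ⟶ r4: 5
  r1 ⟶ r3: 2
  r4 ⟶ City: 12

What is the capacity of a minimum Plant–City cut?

Augment Plant→r1→r3→City: bottleneck 2, flow now 2.
Augment Plant→r1→r4→City: bottleneck 8, flow now 10.
Augment Plant→r2→r4→City: bottleneck 2, flow now 12.
No augmenting path remains; maximum flow = 12.
By max-flow min-cut, the minimum cut capacity equals the max flow.
In the residual graph, reachable from Plant: {Plant}.
Min-cut edges: Plant→r1 (10), Plant→r2 (2); capacity 10 + 2 = 12.

12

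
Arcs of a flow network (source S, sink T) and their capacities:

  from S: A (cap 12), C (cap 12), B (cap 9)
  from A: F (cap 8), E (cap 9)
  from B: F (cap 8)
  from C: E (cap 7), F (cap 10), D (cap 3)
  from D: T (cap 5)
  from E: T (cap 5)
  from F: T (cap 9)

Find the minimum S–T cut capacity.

Augment S→A→E→T: bottleneck 5, flow now 5.
Augment S→A→F→T: bottleneck 7, flow now 12.
Augment S→B→F→T: bottleneck 2, flow now 14.
Augment S→C→D→T: bottleneck 3, flow now 17.
No augmenting path remains; maximum flow = 17.
By max-flow min-cut, the minimum cut capacity equals the max flow.
In the residual graph, reachable from S: {S, A, B, C, E, F}.
Min-cut edges: C→D (3), E→T (5), F→T (9); capacity 3 + 5 + 9 = 17.

17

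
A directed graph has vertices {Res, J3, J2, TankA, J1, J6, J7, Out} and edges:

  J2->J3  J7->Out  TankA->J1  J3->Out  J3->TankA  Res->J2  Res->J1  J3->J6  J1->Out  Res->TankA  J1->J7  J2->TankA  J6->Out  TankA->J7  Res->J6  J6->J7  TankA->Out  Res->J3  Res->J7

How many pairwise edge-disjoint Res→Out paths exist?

5

Assign every edge capacity 1; by Menger, the answer equals the max flow.
Path Res→J3→Out (+1); total 1.
Path Res→TankA→Out (+1); total 2.
Path Res→J1→Out (+1); total 3.
Path Res→J6→Out (+1); total 4.
Path Res→J7→Out (+1); total 5.
No residual Res→Out path; max flow = 5.
Certifying cut of size 5: {J1→Out, J3→Out, J6→Out, J7→Out, TankA→Out}.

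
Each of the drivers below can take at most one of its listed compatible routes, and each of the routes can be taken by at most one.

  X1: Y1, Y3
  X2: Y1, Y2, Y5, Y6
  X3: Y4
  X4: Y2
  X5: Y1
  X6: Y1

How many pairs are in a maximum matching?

Unit-capacity flow: source→left, listed edges, right→sink; max matching = max flow.
Augmenting path X1→Y1 (+1); matched 1.
Augmenting path X2→Y2 (+1); matched 2.
Augmenting path X3→Y4 (+1); matched 3.
Augmenting path X4→Y2→X2→Y5 (+1); matched 4.
Augmenting path X5→Y1→X1→Y3 (+1); matched 5.
No augmenting path remains; maximum matching = 5.
König certificate: {X1, X2, X3, X4, Y1} is a vertex cover of size 5 (every listed pair touches it), so no matching can be larger.

5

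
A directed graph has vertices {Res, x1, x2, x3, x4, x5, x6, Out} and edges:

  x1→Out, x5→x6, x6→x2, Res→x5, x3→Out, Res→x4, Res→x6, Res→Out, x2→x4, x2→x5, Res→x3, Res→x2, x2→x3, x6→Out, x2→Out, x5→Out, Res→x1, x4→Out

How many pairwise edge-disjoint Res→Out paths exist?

Assign every edge capacity 1; by Menger, the answer equals the max flow.
Path Res→Out (+1); total 1.
Path Res→x1→Out (+1); total 2.
Path Res→x2→Out (+1); total 3.
Path Res→x3→Out (+1); total 4.
Path Res→x4→Out (+1); total 5.
Path Res→x5→Out (+1); total 6.
Path Res→x6→Out (+1); total 7.
No residual Res→Out path; max flow = 7.
Certifying cut of size 7: {Res→Out, Res→x1, Res→x2, Res→x3, Res→x4, Res→x5, Res→x6}.

7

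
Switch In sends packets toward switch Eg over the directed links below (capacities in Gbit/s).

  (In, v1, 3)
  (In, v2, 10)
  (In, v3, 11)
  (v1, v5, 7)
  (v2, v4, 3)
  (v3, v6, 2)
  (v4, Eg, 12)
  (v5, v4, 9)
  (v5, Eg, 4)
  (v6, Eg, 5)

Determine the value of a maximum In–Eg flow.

Augment In→v1→v5→Eg: bottleneck 3, flow now 3.
Augment In→v2→v4→Eg: bottleneck 3, flow now 6.
Augment In→v3→v6→Eg: bottleneck 2, flow now 8.
No augmenting path remains; maximum flow = 8.
In the residual graph, reachable from In: {In, v2, v3}.
Min-cut edges: In→v1 (3), v2→v4 (3), v3→v6 (2); capacity 3 + 3 + 2 = 8.
This cut is saturated, so no flow can exceed 8.

8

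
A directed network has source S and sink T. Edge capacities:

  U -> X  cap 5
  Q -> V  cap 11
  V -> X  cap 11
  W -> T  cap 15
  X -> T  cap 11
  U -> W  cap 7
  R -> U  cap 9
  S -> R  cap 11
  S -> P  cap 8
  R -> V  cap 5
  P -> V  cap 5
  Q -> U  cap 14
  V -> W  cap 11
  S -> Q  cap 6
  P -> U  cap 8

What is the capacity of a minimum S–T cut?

25

Augment S→P→U→W→T: bottleneck 7, flow now 7.
Augment S→P→U→X→T: bottleneck 1, flow now 8.
Augment S→Q→U→X→T: bottleneck 4, flow now 12.
Augment S→Q→V→W→T: bottleneck 2, flow now 14.
Augment S→R→V→W→T: bottleneck 5, flow now 19.
Augment S→R→U→P→V→W→T: bottleneck 1, flow now 20. (uses reverse residual edge)
Augment S→R→U→P→V→X→T: bottleneck 4, flow now 24. (uses reverse residual edge)
Augment S→R→U→Q→V→X→T: bottleneck 1, flow now 25. (uses reverse residual edge)
No augmenting path remains; maximum flow = 25.
By max-flow min-cut, the minimum cut capacity equals the max flow.
In the residual graph, reachable from S: {S}.
Min-cut edges: S→P (8), S→Q (6), S→R (11); capacity 8 + 6 + 11 = 25.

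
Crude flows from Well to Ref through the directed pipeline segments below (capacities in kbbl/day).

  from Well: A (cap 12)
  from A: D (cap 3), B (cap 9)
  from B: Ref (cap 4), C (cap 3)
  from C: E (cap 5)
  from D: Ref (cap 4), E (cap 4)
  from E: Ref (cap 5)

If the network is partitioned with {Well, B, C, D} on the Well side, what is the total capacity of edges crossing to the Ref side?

Edges leaving {Well, B, C, D}: Well→A (12), B→Ref (4), C→E (5), D→E (4), D→Ref (4).
Cut capacity = 12 + 4 + 5 + 4 + 4 = 29.

29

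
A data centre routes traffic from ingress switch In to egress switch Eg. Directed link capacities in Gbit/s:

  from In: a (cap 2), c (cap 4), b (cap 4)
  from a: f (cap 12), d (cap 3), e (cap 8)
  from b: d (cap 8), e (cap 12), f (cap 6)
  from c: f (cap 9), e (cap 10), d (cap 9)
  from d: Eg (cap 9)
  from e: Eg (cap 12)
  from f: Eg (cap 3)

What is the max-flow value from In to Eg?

10

Augment In→a→d→Eg: bottleneck 2, flow now 2.
Augment In→b→d→Eg: bottleneck 4, flow now 6.
Augment In→c→d→Eg: bottleneck 3, flow now 9.
Augment In→c→e→Eg: bottleneck 1, flow now 10.
No augmenting path remains; maximum flow = 10.
In the residual graph, reachable from In: {In}.
Min-cut edges: In→a (2), In→b (4), In→c (4); capacity 2 + 4 + 4 = 10.
This cut is saturated, so no flow can exceed 10.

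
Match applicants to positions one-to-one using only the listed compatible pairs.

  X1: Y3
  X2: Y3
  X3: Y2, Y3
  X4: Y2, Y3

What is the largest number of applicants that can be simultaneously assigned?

2

Unit-capacity flow: source→left, listed edges, right→sink; max matching = max flow.
Augmenting path X1→Y3 (+1); matched 1.
Augmenting path X3→Y2 (+1); matched 2.
No augmenting path remains; maximum matching = 2.
König certificate: {Y2, Y3} is a vertex cover of size 2 (every listed pair touches it), so no matching can be larger.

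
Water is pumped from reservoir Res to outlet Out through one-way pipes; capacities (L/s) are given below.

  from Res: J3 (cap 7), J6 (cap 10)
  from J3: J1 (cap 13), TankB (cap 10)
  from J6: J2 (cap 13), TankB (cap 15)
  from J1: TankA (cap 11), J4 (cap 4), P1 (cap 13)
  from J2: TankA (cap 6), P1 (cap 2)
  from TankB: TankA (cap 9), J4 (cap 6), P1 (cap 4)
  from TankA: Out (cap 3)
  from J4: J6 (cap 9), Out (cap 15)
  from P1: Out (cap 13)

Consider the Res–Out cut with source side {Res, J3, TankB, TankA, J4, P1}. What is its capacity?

Edges leaving {Res, J3, TankB, TankA, J4, P1}: Res→J6 (10), J3→J1 (13), TankA→Out (3), J4→J6 (9), J4→Out (15), P1→Out (13).
Cut capacity = 10 + 13 + 3 + 9 + 15 + 13 = 63.

63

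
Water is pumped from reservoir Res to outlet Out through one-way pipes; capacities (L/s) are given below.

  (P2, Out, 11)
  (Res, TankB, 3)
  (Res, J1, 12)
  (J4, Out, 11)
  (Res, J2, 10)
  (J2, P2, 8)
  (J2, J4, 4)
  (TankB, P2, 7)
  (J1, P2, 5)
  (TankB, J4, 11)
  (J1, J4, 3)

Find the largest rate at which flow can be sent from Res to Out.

21

Augment Res→J2→P2→Out: bottleneck 8, flow now 8.
Augment Res→J2→J4→Out: bottleneck 2, flow now 10.
Augment Res→TankB→P2→Out: bottleneck 3, flow now 13.
Augment Res→J1→J4→Out: bottleneck 3, flow now 16.
Augment Res→J1→P2→J2→J4→Out: bottleneck 2, flow now 18. (uses reverse residual edge)
Augment Res→J1→P2→TankB→J4→Out: bottleneck 3, flow now 21. (uses reverse residual edge)
No augmenting path remains; maximum flow = 21.
In the residual graph, reachable from Res: {Res, J1}.
Min-cut edges: Res→J2 (10), Res→TankB (3), J1→P2 (5), J1→J4 (3); capacity 10 + 3 + 5 + 3 = 21.
This cut is saturated, so no flow can exceed 21.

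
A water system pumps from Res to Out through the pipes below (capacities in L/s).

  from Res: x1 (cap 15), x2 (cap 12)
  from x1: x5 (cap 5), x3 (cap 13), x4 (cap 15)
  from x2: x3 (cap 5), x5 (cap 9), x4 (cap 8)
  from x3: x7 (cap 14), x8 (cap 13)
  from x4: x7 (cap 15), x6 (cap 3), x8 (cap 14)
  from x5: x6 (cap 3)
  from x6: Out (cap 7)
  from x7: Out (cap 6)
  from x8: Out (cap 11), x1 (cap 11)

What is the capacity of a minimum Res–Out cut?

Augment Res→x1→x3→x7→Out: bottleneck 6, flow now 6.
Augment Res→x1→x3→x8→Out: bottleneck 7, flow now 13.
Augment Res→x1→x4→x6→Out: bottleneck 2, flow now 15.
Augment Res→x2→x3→x8→Out: bottleneck 4, flow now 19.
Augment Res→x2→x4→x6→Out: bottleneck 1, flow now 20.
Augment Res→x2→x5→x6→Out: bottleneck 3, flow now 23.
No augmenting path remains; maximum flow = 23.
By max-flow min-cut, the minimum cut capacity equals the max flow.
In the residual graph, reachable from Res: {Res, x1, x2, x3, x4, x5, x7, x8}.
Min-cut edges: x4→x6 (3), x5→x6 (3), x7→Out (6), x8→Out (11); capacity 3 + 3 + 6 + 11 = 23.

23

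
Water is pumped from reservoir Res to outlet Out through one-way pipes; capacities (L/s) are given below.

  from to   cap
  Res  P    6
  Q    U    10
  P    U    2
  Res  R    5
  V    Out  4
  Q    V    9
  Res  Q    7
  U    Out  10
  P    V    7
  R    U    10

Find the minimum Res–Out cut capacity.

Augment Res→P→U→Out: bottleneck 2, flow now 2.
Augment Res→P→V→Out: bottleneck 4, flow now 6.
Augment Res→Q→U→Out: bottleneck 7, flow now 13.
Augment Res→R→U→Out: bottleneck 1, flow now 14.
No augmenting path remains; maximum flow = 14.
By max-flow min-cut, the minimum cut capacity equals the max flow.
In the residual graph, reachable from Res: {Res, P, Q, R, U, V}.
Min-cut edges: U→Out (10), V→Out (4); capacity 10 + 4 = 14.

14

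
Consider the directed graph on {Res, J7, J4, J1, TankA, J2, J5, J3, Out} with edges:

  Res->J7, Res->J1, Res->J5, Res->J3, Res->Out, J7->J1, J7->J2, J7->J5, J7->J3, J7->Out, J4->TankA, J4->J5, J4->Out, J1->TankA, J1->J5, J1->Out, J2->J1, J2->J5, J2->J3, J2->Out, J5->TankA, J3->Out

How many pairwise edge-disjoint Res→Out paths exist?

Assign every edge capacity 1; by Menger, the answer equals the max flow.
Path Res→Out (+1); total 1.
Path Res→J7→Out (+1); total 2.
Path Res→J1→Out (+1); total 3.
Path Res→J3→Out (+1); total 4.
No residual Res→Out path; max flow = 4.
Certifying cut of size 4: {Res→J1, Res→J3, Res→J7, Res→Out}.

4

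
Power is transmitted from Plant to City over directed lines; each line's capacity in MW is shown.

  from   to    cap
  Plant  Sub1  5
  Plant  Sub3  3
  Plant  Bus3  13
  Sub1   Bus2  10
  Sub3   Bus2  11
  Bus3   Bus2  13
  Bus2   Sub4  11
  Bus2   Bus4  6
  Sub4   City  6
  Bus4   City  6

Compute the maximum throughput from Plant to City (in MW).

Augment Plant→Sub1→Bus2→Sub4→City: bottleneck 5, flow now 5.
Augment Plant→Sub3→Bus2→Sub4→City: bottleneck 1, flow now 6.
Augment Plant→Sub3→Bus2→Bus4→City: bottleneck 2, flow now 8.
Augment Plant→Bus3→Bus2→Bus4→City: bottleneck 4, flow now 12.
No augmenting path remains; maximum flow = 12.
In the residual graph, reachable from Plant: {Plant, Sub1, Sub3, Bus3, Bus2, Sub4}.
Min-cut edges: Bus2→Bus4 (6), Sub4→City (6); capacity 6 + 6 = 12.
This cut is saturated, so no flow can exceed 12.

12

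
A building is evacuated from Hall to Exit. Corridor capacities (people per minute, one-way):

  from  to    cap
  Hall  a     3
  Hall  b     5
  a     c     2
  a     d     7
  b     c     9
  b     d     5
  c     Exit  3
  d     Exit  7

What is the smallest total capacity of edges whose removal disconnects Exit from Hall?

Augment Hall→a→c→Exit: bottleneck 2, flow now 2.
Augment Hall→a→d→Exit: bottleneck 1, flow now 3.
Augment Hall→b→c→Exit: bottleneck 1, flow now 4.
Augment Hall→b→d→Exit: bottleneck 4, flow now 8.
No augmenting path remains; maximum flow = 8.
By max-flow min-cut, the minimum cut capacity equals the max flow.
In the residual graph, reachable from Hall: {Hall}.
Min-cut edges: Hall→a (3), Hall→b (5); capacity 3 + 5 = 8.

8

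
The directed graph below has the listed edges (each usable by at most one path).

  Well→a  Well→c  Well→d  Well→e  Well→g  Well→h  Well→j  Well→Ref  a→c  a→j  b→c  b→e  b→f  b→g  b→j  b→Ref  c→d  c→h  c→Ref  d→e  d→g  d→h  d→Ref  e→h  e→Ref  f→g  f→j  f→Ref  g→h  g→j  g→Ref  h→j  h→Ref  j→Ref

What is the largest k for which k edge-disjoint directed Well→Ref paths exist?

Assign every edge capacity 1; by Menger, the answer equals the max flow.
Path Well→Ref (+1); total 1.
Path Well→c→Ref (+1); total 2.
Path Well→d→Ref (+1); total 3.
Path Well→e→Ref (+1); total 4.
Path Well→g→Ref (+1); total 5.
Path Well→h→Ref (+1); total 6.
Path Well→j→Ref (+1); total 7.
No residual Well→Ref path; max flow = 7.
Certifying cut of size 7: {Well→Ref, c→Ref, d→Ref, e→Ref, g→Ref, h→Ref, j→Ref}.

7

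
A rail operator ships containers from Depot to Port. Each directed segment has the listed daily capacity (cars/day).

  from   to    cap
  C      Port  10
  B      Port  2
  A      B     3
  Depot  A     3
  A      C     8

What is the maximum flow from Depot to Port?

Augment Depot→A→B→Port: bottleneck 2, flow now 2.
Augment Depot→A→C→Port: bottleneck 1, flow now 3.
No augmenting path remains; maximum flow = 3.
In the residual graph, reachable from Depot: {Depot}.
Min-cut edges: Depot→A (3); capacity 3 = 3.
This cut is saturated, so no flow can exceed 3.

3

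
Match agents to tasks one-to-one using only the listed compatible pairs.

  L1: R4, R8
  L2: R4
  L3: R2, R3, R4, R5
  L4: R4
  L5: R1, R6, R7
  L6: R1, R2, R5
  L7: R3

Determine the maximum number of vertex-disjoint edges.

Unit-capacity flow: source→left, listed edges, right→sink; max matching = max flow.
Augmenting path L1→R4 (+1); matched 1.
Augmenting path L3→R2 (+1); matched 2.
Augmenting path L5→R1 (+1); matched 3.
Augmenting path L6→R5 (+1); matched 4.
Augmenting path L7→R3 (+1); matched 5.
Augmenting path L2→R4→L1→R8 (+1); matched 6.
No augmenting path remains; maximum matching = 6.
König certificate: {L1, L3, L5, L6, L7, R4} is a vertex cover of size 6 (every listed pair touches it), so no matching can be larger.

6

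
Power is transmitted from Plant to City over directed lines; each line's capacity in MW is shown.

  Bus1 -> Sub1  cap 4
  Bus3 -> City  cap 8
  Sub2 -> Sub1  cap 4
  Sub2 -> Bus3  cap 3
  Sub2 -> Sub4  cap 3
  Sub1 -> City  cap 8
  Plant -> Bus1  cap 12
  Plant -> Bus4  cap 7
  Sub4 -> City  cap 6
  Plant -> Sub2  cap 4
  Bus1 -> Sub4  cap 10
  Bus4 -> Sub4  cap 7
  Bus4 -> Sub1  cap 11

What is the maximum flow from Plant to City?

Augment Plant→Bus1→Sub4→City: bottleneck 6, flow now 6.
Augment Plant→Bus1→Sub1→City: bottleneck 4, flow now 10.
Augment Plant→Sub2→Bus3→City: bottleneck 3, flow now 13.
Augment Plant→Sub2→Sub1→City: bottleneck 1, flow now 14.
Augment Plant→Bus4→Sub1→City: bottleneck 3, flow now 17.
No augmenting path remains; maximum flow = 17.
In the residual graph, reachable from Plant: {Plant, Bus1, Sub2, Bus4, Sub4, Sub1}.
Min-cut edges: Sub2→Bus3 (3), Sub4→City (6), Sub1→City (8); capacity 3 + 6 + 8 = 17.
This cut is saturated, so no flow can exceed 17.

17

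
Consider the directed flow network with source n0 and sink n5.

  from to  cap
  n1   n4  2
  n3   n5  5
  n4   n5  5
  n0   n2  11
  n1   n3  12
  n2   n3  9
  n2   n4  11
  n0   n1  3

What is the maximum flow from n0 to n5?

Augment n0→n1→n3→n5: bottleneck 3, flow now 3.
Augment n0→n2→n3→n5: bottleneck 2, flow now 5.
Augment n0→n2→n4→n5: bottleneck 5, flow now 10.
No augmenting path remains; maximum flow = 10.
In the residual graph, reachable from n0: {n0, n1, n2, n3, n4}.
Min-cut edges: n3→n5 (5), n4→n5 (5); capacity 5 + 5 = 10.
This cut is saturated, so no flow can exceed 10.

10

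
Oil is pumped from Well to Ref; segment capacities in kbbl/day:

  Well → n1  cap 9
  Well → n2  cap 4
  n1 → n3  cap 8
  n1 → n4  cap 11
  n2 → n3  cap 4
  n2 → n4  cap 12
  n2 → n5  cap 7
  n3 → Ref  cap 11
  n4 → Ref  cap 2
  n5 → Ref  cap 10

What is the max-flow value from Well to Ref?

13

Augment Well→n1→n3→Ref: bottleneck 8, flow now 8.
Augment Well→n1→n4→Ref: bottleneck 1, flow now 9.
Augment Well→n2→n3→Ref: bottleneck 3, flow now 12.
Augment Well→n2→n4→Ref: bottleneck 1, flow now 13.
No augmenting path remains; maximum flow = 13.
In the residual graph, reachable from Well: {Well}.
Min-cut edges: Well→n1 (9), Well→n2 (4); capacity 9 + 4 = 13.
This cut is saturated, so no flow can exceed 13.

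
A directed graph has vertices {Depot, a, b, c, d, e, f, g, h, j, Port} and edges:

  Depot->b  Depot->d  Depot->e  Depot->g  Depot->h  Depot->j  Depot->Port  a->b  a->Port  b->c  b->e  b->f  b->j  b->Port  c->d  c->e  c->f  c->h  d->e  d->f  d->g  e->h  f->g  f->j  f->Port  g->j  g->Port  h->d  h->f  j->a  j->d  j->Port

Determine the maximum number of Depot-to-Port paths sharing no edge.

6

Assign every edge capacity 1; by Menger, the answer equals the max flow.
Path Depot→Port (+1); total 1.
Path Depot→b→Port (+1); total 2.
Path Depot→g→Port (+1); total 3.
Path Depot→j→Port (+1); total 4.
Path Depot→d→f→Port (+1); total 5.
Path Depot→h→f→j→a→Port (+1); total 6.
No residual Depot→Port path; max flow = 6.
Certifying cut of size 6: {Depot→Port, Depot→b, f→Port, g→Port, j→Port, j→a}.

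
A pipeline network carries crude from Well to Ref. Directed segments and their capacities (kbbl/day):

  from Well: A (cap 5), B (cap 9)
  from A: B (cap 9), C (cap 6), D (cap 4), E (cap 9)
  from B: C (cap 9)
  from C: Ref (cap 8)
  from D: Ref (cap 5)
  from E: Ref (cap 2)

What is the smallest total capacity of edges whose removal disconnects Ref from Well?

13

Augment Well→A→C→Ref: bottleneck 5, flow now 5.
Augment Well→B→C→Ref: bottleneck 3, flow now 8.
Augment Well→B→C→A→D→Ref: bottleneck 4, flow now 12. (uses reverse residual edge)
Augment Well→B→C→A→E→Ref: bottleneck 1, flow now 13. (uses reverse residual edge)
No augmenting path remains; maximum flow = 13.
By max-flow min-cut, the minimum cut capacity equals the max flow.
In the residual graph, reachable from Well: {Well, B, C}.
Min-cut edges: Well→A (5), C→Ref (8); capacity 5 + 8 = 13.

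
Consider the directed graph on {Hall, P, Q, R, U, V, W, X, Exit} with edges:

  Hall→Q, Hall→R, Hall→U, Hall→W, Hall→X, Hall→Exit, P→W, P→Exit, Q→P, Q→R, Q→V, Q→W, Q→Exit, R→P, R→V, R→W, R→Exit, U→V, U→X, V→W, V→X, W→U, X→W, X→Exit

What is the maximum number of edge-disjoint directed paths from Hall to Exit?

4

Assign every edge capacity 1; by Menger, the answer equals the max flow.
Path Hall→Exit (+1); total 1.
Path Hall→Q→Exit (+1); total 2.
Path Hall→R→Exit (+1); total 3.
Path Hall→X→Exit (+1); total 4.
No residual Hall→Exit path; max flow = 4.
Certifying cut of size 4: {Hall→Exit, Hall→Q, Hall→R, X→Exit}.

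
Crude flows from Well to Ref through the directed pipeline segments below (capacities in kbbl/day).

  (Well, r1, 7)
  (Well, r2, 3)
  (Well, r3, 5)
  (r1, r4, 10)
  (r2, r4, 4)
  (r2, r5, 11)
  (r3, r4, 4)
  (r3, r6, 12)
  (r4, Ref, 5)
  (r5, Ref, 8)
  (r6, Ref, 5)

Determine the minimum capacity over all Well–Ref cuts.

Augment Well→r1→r4→Ref: bottleneck 5, flow now 5.
Augment Well→r2→r5→Ref: bottleneck 3, flow now 8.
Augment Well→r3→r6→Ref: bottleneck 5, flow now 13.
No augmenting path remains; maximum flow = 13.
By max-flow min-cut, the minimum cut capacity equals the max flow.
In the residual graph, reachable from Well: {Well, r1, r4}.
Min-cut edges: Well→r2 (3), Well→r3 (5), r4→Ref (5); capacity 3 + 5 + 5 = 13.

13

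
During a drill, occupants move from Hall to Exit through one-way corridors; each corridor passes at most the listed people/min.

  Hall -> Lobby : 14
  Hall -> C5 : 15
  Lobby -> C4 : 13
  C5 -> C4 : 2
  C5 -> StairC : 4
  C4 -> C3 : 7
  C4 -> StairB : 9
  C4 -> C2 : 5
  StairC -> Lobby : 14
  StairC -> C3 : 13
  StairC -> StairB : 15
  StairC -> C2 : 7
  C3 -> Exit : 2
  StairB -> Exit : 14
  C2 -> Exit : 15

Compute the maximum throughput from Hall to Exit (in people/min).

19

Augment Hall→Lobby→C4→C3→Exit: bottleneck 2, flow now 2.
Augment Hall→Lobby→C4→StairB→Exit: bottleneck 9, flow now 11.
Augment Hall→Lobby→C4→C2→Exit: bottleneck 2, flow now 13.
Augment Hall→C5→C4→C2→Exit: bottleneck 2, flow now 15.
Augment Hall→C5→StairC→StairB→Exit: bottleneck 4, flow now 19.
No augmenting path remains; maximum flow = 19.
In the residual graph, reachable from Hall: {Hall, Lobby, C5}.
Min-cut edges: Lobby→C4 (13), C5→C4 (2), C5→StairC (4); capacity 13 + 2 + 4 = 19.
This cut is saturated, so no flow can exceed 19.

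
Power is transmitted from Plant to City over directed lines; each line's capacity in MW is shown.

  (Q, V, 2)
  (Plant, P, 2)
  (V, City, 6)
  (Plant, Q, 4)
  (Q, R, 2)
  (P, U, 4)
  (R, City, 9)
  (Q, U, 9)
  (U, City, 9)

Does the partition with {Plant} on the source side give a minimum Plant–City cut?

Given cut capacity: 2 + 4 = 6.
Augment Plant→P→U→City: bottleneck 2, flow now 2.
Augment Plant→Q→R→City: bottleneck 2, flow now 4.
Augment Plant→Q→U→City: bottleneck 2, flow now 6.
No augmenting path remains; maximum flow = 6.
Cut capacity 6 equals the max flow, so it is a minimum cut.

Yes — it is a minimum cut (capacity 6).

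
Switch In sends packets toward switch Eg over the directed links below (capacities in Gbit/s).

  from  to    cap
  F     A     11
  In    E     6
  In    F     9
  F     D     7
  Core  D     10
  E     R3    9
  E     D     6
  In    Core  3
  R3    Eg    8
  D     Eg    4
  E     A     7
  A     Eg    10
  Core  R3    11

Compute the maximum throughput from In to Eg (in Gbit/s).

18

Augment In→F→A→Eg: bottleneck 9, flow now 9.
Augment In→Core→R3→Eg: bottleneck 3, flow now 12.
Augment In→E→A→Eg: bottleneck 1, flow now 13.
Augment In→E→R3→Eg: bottleneck 5, flow now 18.
No augmenting path remains; maximum flow = 18.
In the residual graph, reachable from In: {In}.
Min-cut edges: In→F (9), In→Core (3), In→E (6); capacity 9 + 3 + 6 = 18.
This cut is saturated, so no flow can exceed 18.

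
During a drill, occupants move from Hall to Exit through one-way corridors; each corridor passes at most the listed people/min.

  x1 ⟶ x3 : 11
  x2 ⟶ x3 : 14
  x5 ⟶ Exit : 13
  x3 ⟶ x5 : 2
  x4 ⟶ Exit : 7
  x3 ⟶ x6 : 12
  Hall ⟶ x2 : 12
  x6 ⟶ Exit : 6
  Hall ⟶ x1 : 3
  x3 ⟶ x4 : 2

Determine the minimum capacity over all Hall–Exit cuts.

10

Augment Hall→x1→x3→x4→Exit: bottleneck 2, flow now 2.
Augment Hall→x1→x3→x5→Exit: bottleneck 1, flow now 3.
Augment Hall→x2→x3→x5→Exit: bottleneck 1, flow now 4.
Augment Hall→x2→x3→x6→Exit: bottleneck 6, flow now 10.
No augmenting path remains; maximum flow = 10.
By max-flow min-cut, the minimum cut capacity equals the max flow.
In the residual graph, reachable from Hall: {Hall, x1, x2, x3, x6}.
Min-cut edges: x3→x4 (2), x3→x5 (2), x6→Exit (6); capacity 2 + 2 + 6 = 10.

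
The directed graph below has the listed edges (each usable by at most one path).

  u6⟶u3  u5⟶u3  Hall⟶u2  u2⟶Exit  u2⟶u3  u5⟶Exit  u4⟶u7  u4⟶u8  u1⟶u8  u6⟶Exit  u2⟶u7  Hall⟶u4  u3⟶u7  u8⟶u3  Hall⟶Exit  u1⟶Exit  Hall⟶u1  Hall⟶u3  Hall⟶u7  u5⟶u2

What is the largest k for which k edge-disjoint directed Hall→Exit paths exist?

Assign every edge capacity 1; by Menger, the answer equals the max flow.
Path Hall→Exit (+1); total 1.
Path Hall→u1→Exit (+1); total 2.
Path Hall→u2→Exit (+1); total 3.
No residual Hall→Exit path; max flow = 3.
Certifying cut of size 3: {Hall→Exit, Hall→u1, Hall→u2}.

3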